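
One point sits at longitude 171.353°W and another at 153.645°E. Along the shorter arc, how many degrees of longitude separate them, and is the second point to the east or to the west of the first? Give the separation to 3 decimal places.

Raw difference: 153.645 − -171.353 = 324.998°.
Normalise into (−180°, 180°]: 324.998° − 360° = -35.002°.
Negative ⇒ the second point lies to the west; separation 35.002°.

35.002° west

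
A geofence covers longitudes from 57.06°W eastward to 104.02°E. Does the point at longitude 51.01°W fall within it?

Band width going east from -57.06° to +104.02°: ((104.02 − -57.06) mod 360) = 161.08°.
Offset of -51.01° east of the west edge: ((-51.01 − -57.06) mod 360) = 6.05°.
6.05° ≤ 161.08° ⇒ inside.

Yes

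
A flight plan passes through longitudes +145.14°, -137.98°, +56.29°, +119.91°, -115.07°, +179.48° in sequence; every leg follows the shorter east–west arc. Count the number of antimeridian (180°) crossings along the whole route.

4

Leg 1: +145.14° → -137.98°, shortest Δλ = 76.88° (east) — crosses 180°.
Leg 2: -137.98° → +56.29°, shortest Δλ = -165.73° (west) — crosses 180°.
Leg 3: +56.29° → +119.91°, shortest Δλ = 63.62° (east) — does not cross 180°.
Leg 4: +119.91° → -115.07°, shortest Δλ = 125.02° (east) — crosses 180°.
Leg 5: -115.07° → +179.48°, shortest Δλ = -65.45° (west) — crosses 180°.
Total crossings: 4.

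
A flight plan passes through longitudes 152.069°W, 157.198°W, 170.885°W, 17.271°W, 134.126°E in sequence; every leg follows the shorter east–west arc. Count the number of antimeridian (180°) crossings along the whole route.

Leg 1: -152.069° → -157.198°, shortest Δλ = -5.129° (west) — does not cross 180°.
Leg 2: -157.198° → -170.885°, shortest Δλ = -13.687° (west) — does not cross 180°.
Leg 3: -170.885° → -17.271°, shortest Δλ = 153.614° (east) — does not cross 180°.
Leg 4: -17.271° → +134.126°, shortest Δλ = 151.397° (east) — does not cross 180°.
Total crossings: 0.

0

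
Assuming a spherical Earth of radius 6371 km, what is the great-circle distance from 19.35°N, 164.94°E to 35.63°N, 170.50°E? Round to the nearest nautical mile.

Δλ = 170.50 − 164.94 = 5.56°.
Δφ = 35.63 − 19.35 = 16.28°.
a = sin²(Δφ/2) + cos φ₁ · cos φ₂ · sin²(Δλ/2) = 0.021852.
c = 2·atan2(√a, √(1−a)) = 0.29674 rad → d = 6371·c ≈ 1890.52 km ≈ 1020.80 nmi.

1021 nmi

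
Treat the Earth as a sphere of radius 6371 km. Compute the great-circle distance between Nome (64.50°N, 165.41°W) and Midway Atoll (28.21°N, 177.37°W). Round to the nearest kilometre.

Δλ = -177.37 − -165.41 = -11.96°.
Δφ = 28.21 − 64.50 = -36.29°.
a = sin²(Δφ/2) + cos φ₁ · cos φ₂ · sin²(Δλ/2) = 0.101102.
c = 2·atan2(√a, √(1−a)) = 0.64716 rad → d = 6371·c ≈ 4123.09 km.

4123 km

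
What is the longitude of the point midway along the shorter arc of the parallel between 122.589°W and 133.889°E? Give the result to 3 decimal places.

174.350°W

Signed shortest Δλ from -122.589° to +133.889° is -103.522°.
Midpoint longitude = -122.589° + (-103.522°)/2 = -122.589° − 51.761° = -174.350°.
(The naïve average (-122.589 + +133.889)/2 = 5.65° is on the wrong side of the globe.)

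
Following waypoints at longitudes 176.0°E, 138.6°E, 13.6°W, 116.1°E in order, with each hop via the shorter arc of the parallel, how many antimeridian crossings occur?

Leg 1: +176.0° → +138.6°, shortest Δλ = -37.4° (west) — does not cross 180°.
Leg 2: +138.6° → -13.6°, shortest Δλ = -152.2° (west) — does not cross 180°.
Leg 3: -13.6° → +116.1°, shortest Δλ = 129.7° (east) — does not cross 180°.
Total crossings: 0.

0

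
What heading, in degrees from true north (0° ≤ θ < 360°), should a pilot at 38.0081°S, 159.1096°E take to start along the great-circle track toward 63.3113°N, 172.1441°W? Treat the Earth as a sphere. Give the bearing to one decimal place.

Δλ = -172.1441 − 159.1096 = -331.2537°; wrapped into (−180°, 180°]: 28.7463°.
θ = atan2( sin Δλ · cos φ₂ , cos φ₁ · sin φ₂ − sin φ₁ · cos φ₂ · cos Δλ )
  = atan2(0.21601, 0.94646) = 12.856° → normalised to [0°, 360°): 12.856°.

12.9°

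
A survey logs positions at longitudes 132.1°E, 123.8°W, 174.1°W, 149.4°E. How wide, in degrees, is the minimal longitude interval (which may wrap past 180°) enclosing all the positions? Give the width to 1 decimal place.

104.1°

Sort the longitudes: -174.1°, -123.8°, +132.1°, +149.4°.
Eastward gaps between consecutive values (wrapping around): 50.3°, 255.9°, 17.3°, 36.5°.
Largest gap = 255.9° ⇒ minimal covering band is its complement: 360° − 255.9° = 104.1°.
Band runs from +132.1° eastward to -123.8°, crossing the antimeridian.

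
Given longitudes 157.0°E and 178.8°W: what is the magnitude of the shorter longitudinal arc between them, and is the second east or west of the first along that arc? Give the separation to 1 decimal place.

Raw difference: -178.8 − 157.0 = -335.8°.
Normalise into (−180°, 180°]: -335.8° + 360° = 24.2°.
Positive ⇒ the second point lies to the east; separation 24.2°.

24.2° east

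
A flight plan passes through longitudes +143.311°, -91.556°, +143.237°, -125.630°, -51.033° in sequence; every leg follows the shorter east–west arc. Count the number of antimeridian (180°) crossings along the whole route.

3

Leg 1: +143.311° → -91.556°, shortest Δλ = 125.133° (east) — crosses 180°.
Leg 2: -91.556° → +143.237°, shortest Δλ = -125.207° (west) — crosses 180°.
Leg 3: +143.237° → -125.630°, shortest Δλ = 91.133° (east) — crosses 180°.
Leg 4: -125.630° → -51.033°, shortest Δλ = 74.597° (east) — does not cross 180°.
Total crossings: 3.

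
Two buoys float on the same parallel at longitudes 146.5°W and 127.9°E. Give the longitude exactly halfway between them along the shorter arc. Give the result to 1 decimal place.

170.7°E

Signed shortest Δλ from -146.5° to +127.9° is -85.6°.
Midpoint longitude = -146.5° + (-85.6°)/2 = -146.5° − 42.8° = -189.3°.
Normalise into (−180°, 180°]: +170.7°.
(The naïve average (-146.5 + +127.9)/2 = -9.3° is on the wrong side of the globe.)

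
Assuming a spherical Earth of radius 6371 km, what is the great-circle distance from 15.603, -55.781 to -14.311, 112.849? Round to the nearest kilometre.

Δλ = 112.849 − -55.781 = 168.630°.
Δφ = -14.311 − 15.603 = -29.914°.
a = sin²(Δφ/2) + cos φ₁ · cos φ₂ · sin²(Δλ/2) = 0.990715.
c = 2·atan2(√a, √(1−a)) = 2.94858 rad → d = 6371·c ≈ 18785.38 km.

18785 km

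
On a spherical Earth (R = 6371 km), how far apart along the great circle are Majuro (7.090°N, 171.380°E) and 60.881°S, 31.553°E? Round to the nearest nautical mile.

Δλ = 31.553 − 171.380 = -139.827°.
Δφ = -60.881 − 7.090 = -67.971°.
a = sin²(Δφ/2) + cos φ₁ · cos φ₂ · sin²(Δλ/2) = 0.738408.
c = 2·atan2(√a, √(1−a)) = 2.06782 rad → d = 6371·c ≈ 13174.11 km ≈ 7113.45 nmi.

7113 nmi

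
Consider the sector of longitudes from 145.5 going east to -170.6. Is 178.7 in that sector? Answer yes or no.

Yes

Band width going east from +145.5° to -170.6°: ((-170.6 − 145.5) mod 360) = 43.9°.
Offset of +178.7° east of the west edge: ((178.7 − 145.5) mod 360) = 33.2°.
33.2° ≤ 43.9° ⇒ inside.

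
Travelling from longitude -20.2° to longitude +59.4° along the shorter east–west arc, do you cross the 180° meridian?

Signed shortest Δλ = ((59.4 − -20.2 + 180) mod 360) − 180 = 79.6°.
Going east by 79.6° from -20.2° reaches +59.4° without touching 180°.

No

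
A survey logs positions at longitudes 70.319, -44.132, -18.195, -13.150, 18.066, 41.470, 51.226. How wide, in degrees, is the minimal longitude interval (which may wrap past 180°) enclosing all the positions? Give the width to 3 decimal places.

Sort the longitudes: -44.132°, -18.195°, -13.150°, +18.066°, +41.470°, +51.226°, +70.319°.
Eastward gaps between consecutive values (wrapping around): 25.937°, 5.045°, 31.216°, 23.404°, 9.756°, 19.093°, 245.549°.
Largest gap = 245.549° ⇒ minimal covering band is its complement: 360° − 245.549° = 114.451°.
Band runs from -44.132° eastward to +70.319°.

114.451°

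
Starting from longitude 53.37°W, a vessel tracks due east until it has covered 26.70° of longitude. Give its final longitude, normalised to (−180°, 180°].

Start at -53.37°; shift +26.70° → -26.67°.
-26.67° already lies in (−180°, 180°].

26.67°W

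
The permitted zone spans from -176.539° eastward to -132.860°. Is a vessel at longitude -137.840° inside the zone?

Yes

Band width going east from -176.539° to -132.860°: ((-132.860 − -176.539) mod 360) = 43.679°.
Offset of -137.840° east of the west edge: ((-137.840 − -176.539) mod 360) = 38.699°.
38.699° ≤ 43.679° ⇒ inside.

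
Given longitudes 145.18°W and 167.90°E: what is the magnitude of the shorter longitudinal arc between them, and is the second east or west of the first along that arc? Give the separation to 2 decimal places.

46.92° west

Raw difference: 167.90 − -145.18 = 313.08°.
Normalise into (−180°, 180°]: 313.08° − 360° = -46.92°.
Negative ⇒ the second point lies to the west; separation 46.92°.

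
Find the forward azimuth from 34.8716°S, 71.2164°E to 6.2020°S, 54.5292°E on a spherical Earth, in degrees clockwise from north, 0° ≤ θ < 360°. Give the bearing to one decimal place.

327.9°

Δλ = 54.5292 − 71.2164 = -16.6872°.
θ = atan2( sin Δλ · cos φ₂ , cos φ₁ · sin φ₂ − sin φ₁ · cos φ₂ · cos Δλ )
  = atan2(-0.28547, 0.45582) = -32.058° → normalised to [0°, 360°): 327.942°.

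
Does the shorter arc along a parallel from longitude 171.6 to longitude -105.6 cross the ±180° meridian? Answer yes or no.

Yes

Naïve |-105.6 − 171.6| = 277.2° > 180°, so the shorter arc goes the other way round — across 180°.
Signed shortest Δλ = ((-105.6 − 171.6 + 180) mod 360) − 180 = 82.8°.
Going east by 82.8° from +171.6° passes through 180° before reaching -105.6°.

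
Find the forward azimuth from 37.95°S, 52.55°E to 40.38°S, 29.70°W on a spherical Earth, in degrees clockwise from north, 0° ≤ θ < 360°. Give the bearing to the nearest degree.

Δλ = -29.70 − 52.55 = -82.25°.
θ = atan2( sin Δλ · cos φ₂ , cos φ₁ · sin φ₂ − sin φ₁ · cos φ₂ · cos Δλ )
  = atan2(-0.75481, -0.44769) = -120.673° → normalised to [0°, 360°): 239.327°.

239°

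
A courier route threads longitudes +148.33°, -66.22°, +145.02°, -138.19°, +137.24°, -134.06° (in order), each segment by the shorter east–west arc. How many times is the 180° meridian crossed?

5

Leg 1: +148.33° → -66.22°, shortest Δλ = 145.45° (east) — crosses 180°.
Leg 2: -66.22° → +145.02°, shortest Δλ = -148.76° (west) — crosses 180°.
Leg 3: +145.02° → -138.19°, shortest Δλ = 76.79° (east) — crosses 180°.
Leg 4: -138.19° → +137.24°, shortest Δλ = -84.57° (west) — crosses 180°.
Leg 5: +137.24° → -134.06°, shortest Δλ = 88.7° (east) — crosses 180°.
Total crossings: 5.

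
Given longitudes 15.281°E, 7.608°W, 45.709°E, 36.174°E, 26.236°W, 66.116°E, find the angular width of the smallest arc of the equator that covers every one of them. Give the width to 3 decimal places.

92.352°

Sort the longitudes: -26.236°, -7.608°, +15.281°, +36.174°, +45.709°, +66.116°.
Eastward gaps between consecutive values (wrapping around): 18.628°, 22.889°, 20.893°, 9.535°, 20.407°, 267.648°.
Largest gap = 267.648° ⇒ minimal covering band is its complement: 360° − 267.648° = 92.352°.
Band runs from -26.236° eastward to +66.116°.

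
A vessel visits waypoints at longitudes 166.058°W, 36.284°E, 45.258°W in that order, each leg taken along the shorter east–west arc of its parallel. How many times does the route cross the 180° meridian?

1

Leg 1: -166.058° → +36.284°, shortest Δλ = -157.658° (west) — crosses 180°.
Leg 2: +36.284° → -45.258°, shortest Δλ = -81.542° (west) — does not cross 180°.
Total crossings: 1.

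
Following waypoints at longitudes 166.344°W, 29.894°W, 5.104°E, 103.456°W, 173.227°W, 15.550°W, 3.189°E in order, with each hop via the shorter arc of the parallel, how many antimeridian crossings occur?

Leg 1: -166.344° → -29.894°, shortest Δλ = 136.45° (east) — does not cross 180°.
Leg 2: -29.894° → +5.104°, shortest Δλ = 34.998° (east) — does not cross 180°.
Leg 3: +5.104° → -103.456°, shortest Δλ = -108.56° (west) — does not cross 180°.
Leg 4: -103.456° → -173.227°, shortest Δλ = -69.771° (west) — does not cross 180°.
Leg 5: -173.227° → -15.550°, shortest Δλ = 157.677° (east) — does not cross 180°.
Leg 6: -15.550° → +3.189°, shortest Δλ = 18.739° (east) — does not cross 180°.
Total crossings: 0.

0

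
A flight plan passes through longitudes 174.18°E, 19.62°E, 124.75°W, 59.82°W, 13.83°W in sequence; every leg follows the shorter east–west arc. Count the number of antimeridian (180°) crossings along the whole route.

Leg 1: +174.18° → +19.62°, shortest Δλ = -154.56° (west) — does not cross 180°.
Leg 2: +19.62° → -124.75°, shortest Δλ = -144.37° (west) — does not cross 180°.
Leg 3: -124.75° → -59.82°, shortest Δλ = 64.93° (east) — does not cross 180°.
Leg 4: -59.82° → -13.83°, shortest Δλ = 45.99° (east) — does not cross 180°.
Total crossings: 0.

0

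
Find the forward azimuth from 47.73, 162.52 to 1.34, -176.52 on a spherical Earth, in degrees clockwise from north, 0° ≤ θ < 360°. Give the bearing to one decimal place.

152.1°

Δλ = -176.52 − 162.52 = -339.04°; wrapped into (−180°, 180°]: 20.96°.
θ = atan2( sin Δλ · cos φ₂ , cos φ₁ · sin φ₂ − sin φ₁ · cos φ₂ · cos Δλ )
  = atan2(0.35762, -0.67510) = 152.089° → normalised to [0°, 360°): 152.089°.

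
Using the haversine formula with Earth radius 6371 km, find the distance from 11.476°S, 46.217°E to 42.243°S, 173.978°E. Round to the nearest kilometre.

Δλ = 173.978 − 46.217 = 127.761°.
Δφ = -42.243 − -11.476 = -30.767°.
a = sin²(Δφ/2) + cos φ₁ · cos φ₂ · sin²(Δλ/2) = 0.655260.
c = 2·atan2(√a, √(1−a)) = 1.88654 rad → d = 6371·c ≈ 12019.12 km.

12019 km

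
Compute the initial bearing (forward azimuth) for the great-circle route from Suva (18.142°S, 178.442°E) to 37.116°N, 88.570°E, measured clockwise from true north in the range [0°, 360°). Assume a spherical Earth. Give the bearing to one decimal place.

Δλ = 88.570 − 178.442 = -89.872°.
θ = atan2( sin Δλ · cos φ₂ , cos φ₁ · sin φ₂ − sin φ₁ · cos φ₂ · cos Δλ )
  = atan2(-0.79741, 0.57399) = -54.253° → normalised to [0°, 360°): 305.747°.

305.7°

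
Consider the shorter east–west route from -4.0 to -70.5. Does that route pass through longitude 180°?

No

Signed shortest Δλ = ((-70.5 − -4.0 + 180) mod 360) − 180 = -66.5°.
Going west by 66.5° from -4.0° reaches -70.5° without touching 180°.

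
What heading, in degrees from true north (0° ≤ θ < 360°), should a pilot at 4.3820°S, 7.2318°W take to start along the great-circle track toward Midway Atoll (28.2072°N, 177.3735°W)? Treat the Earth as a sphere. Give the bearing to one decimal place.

Δλ = -177.3735 − -7.2318 = -170.1417°.
θ = atan2( sin Δλ · cos φ₂ , cos φ₁ · sin φ₂ − sin φ₁ · cos φ₂ · cos Δλ )
  = atan2(-0.15088, 0.40494) = -20.435° → normalised to [0°, 360°): 339.565°.

339.6°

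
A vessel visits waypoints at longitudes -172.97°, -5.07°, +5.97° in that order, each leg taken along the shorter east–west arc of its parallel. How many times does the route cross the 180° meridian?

0

Leg 1: -172.97° → -5.07°, shortest Δλ = 167.9° (east) — does not cross 180°.
Leg 2: -5.07° → +5.97°, shortest Δλ = 11.04° (east) — does not cross 180°.
Total crossings: 0.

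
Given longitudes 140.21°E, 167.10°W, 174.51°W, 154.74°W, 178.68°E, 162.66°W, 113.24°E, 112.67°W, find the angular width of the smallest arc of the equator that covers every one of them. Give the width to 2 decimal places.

Sort the longitudes: -174.51°, -167.10°, -162.66°, -154.74°, -112.67°, +113.24°, +140.21°, +178.68°.
Eastward gaps between consecutive values (wrapping around): 7.41°, 4.44°, 7.92°, 42.07°, 225.91°, 26.97°, 38.47°, 6.81°.
Largest gap = 225.91° ⇒ minimal covering band is its complement: 360° − 225.91° = 134.09°.
Band runs from +113.24° eastward to -112.67°, crossing the antimeridian.

134.09°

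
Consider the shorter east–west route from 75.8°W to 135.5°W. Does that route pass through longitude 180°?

Signed shortest Δλ = ((-135.5 − -75.8 + 180) mod 360) − 180 = -59.7°.
Going west by 59.7° from -75.8° reaches -135.5° without touching 180°.

No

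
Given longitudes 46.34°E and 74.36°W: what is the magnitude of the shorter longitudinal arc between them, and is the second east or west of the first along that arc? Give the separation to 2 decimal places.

Raw difference: -74.36 − 46.34 = -120.7°.
Normalise into (−180°, 180°]: -120.7° stays -120.7°.
Negative ⇒ the second point lies to the west; separation 120.70°.

120.70° west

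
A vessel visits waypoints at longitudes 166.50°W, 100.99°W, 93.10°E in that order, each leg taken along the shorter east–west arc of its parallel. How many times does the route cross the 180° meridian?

Leg 1: -166.50° → -100.99°, shortest Δλ = 65.51° (east) — does not cross 180°.
Leg 2: -100.99° → +93.10°, shortest Δλ = -165.91° (west) — crosses 180°.
Total crossings: 1.

1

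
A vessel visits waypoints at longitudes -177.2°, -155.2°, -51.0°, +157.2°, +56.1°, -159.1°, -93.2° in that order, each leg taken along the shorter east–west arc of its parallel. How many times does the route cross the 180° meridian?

2

Leg 1: -177.2° → -155.2°, shortest Δλ = 22.0° (east) — does not cross 180°.
Leg 2: -155.2° → -51.0°, shortest Δλ = 104.2° (east) — does not cross 180°.
Leg 3: -51.0° → +157.2°, shortest Δλ = -151.8° (west) — crosses 180°.
Leg 4: +157.2° → +56.1°, shortest Δλ = -101.1° (west) — does not cross 180°.
Leg 5: +56.1° → -159.1°, shortest Δλ = 144.8° (east) — crosses 180°.
Leg 6: -159.1° → -93.2°, shortest Δλ = 65.9° (east) — does not cross 180°.
Total crossings: 2.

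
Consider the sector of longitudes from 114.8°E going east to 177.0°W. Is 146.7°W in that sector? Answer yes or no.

Band width going east from +114.8° to -177.0°: ((-177.0 − 114.8) mod 360) = 68.2°.
Offset of -146.7° east of the west edge: ((-146.7 − 114.8) mod 360) = 98.5°.
98.5° > 68.2° ⇒ outside.

No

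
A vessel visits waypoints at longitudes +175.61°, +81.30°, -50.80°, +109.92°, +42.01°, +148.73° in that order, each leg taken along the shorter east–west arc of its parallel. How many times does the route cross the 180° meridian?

Leg 1: +175.61° → +81.30°, shortest Δλ = -94.31° (west) — does not cross 180°.
Leg 2: +81.30° → -50.80°, shortest Δλ = -132.1° (west) — does not cross 180°.
Leg 3: -50.80° → +109.92°, shortest Δλ = 160.72° (east) — does not cross 180°.
Leg 4: +109.92° → +42.01°, shortest Δλ = -67.91° (west) — does not cross 180°.
Leg 5: +42.01° → +148.73°, shortest Δλ = 106.72° (east) — does not cross 180°.
Total crossings: 0.

0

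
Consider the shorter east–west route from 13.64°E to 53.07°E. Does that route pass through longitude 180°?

Signed shortest Δλ = ((53.07 − 13.64 + 180) mod 360) − 180 = 39.43°.
Going east by 39.43° from +13.64° reaches +53.07° without touching 180°.

No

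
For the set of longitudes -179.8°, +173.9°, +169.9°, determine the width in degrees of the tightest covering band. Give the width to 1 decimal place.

10.3°

Sort the longitudes: -179.8°, +169.9°, +173.9°.
Eastward gaps between consecutive values (wrapping around): 349.7°, 4.0°, 6.3°.
Largest gap = 349.7° ⇒ minimal covering band is its complement: 360° − 349.7° = 10.3°.
Band runs from +169.9° eastward to -179.8°, crossing the antimeridian.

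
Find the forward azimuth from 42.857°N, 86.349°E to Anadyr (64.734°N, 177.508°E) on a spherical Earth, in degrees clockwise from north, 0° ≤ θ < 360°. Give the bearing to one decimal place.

32.5°

Δλ = 177.508 − 86.349 = 91.159°.
θ = atan2( sin Δλ · cos φ₂ , cos φ₁ · sin φ₂ − sin φ₁ · cos φ₂ · cos Δλ )
  = atan2(0.42673, 0.66880) = 32.540° → normalised to [0°, 360°): 32.540°.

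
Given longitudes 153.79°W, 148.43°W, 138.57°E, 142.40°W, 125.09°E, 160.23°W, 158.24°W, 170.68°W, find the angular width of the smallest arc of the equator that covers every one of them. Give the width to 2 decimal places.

Sort the longitudes: -170.68°, -160.23°, -158.24°, -153.79°, -148.43°, -142.40°, +125.09°, +138.57°.
Eastward gaps between consecutive values (wrapping around): 10.45°, 1.99°, 4.45°, 5.36°, 6.03°, 267.49°, 13.48°, 50.75°.
Largest gap = 267.49° ⇒ minimal covering band is its complement: 360° − 267.49° = 92.51°.
Band runs from +125.09° eastward to -142.40°, crossing the antimeridian.

92.51°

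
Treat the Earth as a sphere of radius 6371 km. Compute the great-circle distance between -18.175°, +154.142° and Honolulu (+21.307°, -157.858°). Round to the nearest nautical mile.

Δλ = -157.858 − 154.142 = -312.000°; wrapped into (−180°, 180°]: 48.000°.
Δφ = 21.307 − -18.175 = 39.482°.
a = sin²(Δφ/2) + cos φ₁ · cos φ₂ · sin²(Δλ/2) = 0.260525.
c = 2·atan2(√a, √(1−a)) = 1.07134 rad → d = 6371·c ≈ 6825.49 km ≈ 3685.47 nmi.

3685 nmi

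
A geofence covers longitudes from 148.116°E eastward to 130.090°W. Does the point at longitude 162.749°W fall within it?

Yes

Band width going east from +148.116° to -130.090°: ((-130.090 − 148.116) mod 360) = 81.794°.
Offset of -162.749° east of the west edge: ((-162.749 − 148.116) mod 360) = 49.135°.
49.135° ≤ 81.794° ⇒ inside.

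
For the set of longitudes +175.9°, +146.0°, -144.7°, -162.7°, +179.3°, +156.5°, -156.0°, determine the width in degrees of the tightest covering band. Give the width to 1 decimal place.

69.3°

Sort the longitudes: -162.7°, -156.0°, -144.7°, +146.0°, +156.5°, +175.9°, +179.3°.
Eastward gaps between consecutive values (wrapping around): 6.7°, 11.3°, 290.7°, 10.5°, 19.4°, 3.4°, 18.0°.
Largest gap = 290.7° ⇒ minimal covering band is its complement: 360° − 290.7° = 69.3°.
Band runs from +146.0° eastward to -144.7°, crossing the antimeridian.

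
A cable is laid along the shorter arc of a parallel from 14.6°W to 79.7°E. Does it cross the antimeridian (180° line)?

Signed shortest Δλ = ((79.7 − -14.6 + 180) mod 360) − 180 = 94.3°.
Going east by 94.3° from -14.6° reaches +79.7° without touching 180°.

No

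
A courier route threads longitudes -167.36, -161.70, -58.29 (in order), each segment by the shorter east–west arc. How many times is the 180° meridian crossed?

Leg 1: -167.36° → -161.70°, shortest Δλ = 5.66° (east) — does not cross 180°.
Leg 2: -161.70° → -58.29°, shortest Δλ = 103.41° (east) — does not cross 180°.
Total crossings: 0.

0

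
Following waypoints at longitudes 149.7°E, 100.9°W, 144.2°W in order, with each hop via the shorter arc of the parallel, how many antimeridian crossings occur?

1

Leg 1: +149.7° → -100.9°, shortest Δλ = 109.4° (east) — crosses 180°.
Leg 2: -100.9° → -144.2°, shortest Δλ = -43.3° (west) — does not cross 180°.
Total crossings: 1.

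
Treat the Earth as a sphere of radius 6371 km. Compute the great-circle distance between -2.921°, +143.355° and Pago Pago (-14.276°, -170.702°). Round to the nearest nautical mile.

2805 nmi

Δλ = -170.702 − 143.355 = -314.057°; wrapped into (−180°, 180°]: 45.943°.
Δφ = -14.276 − -2.921 = -11.355°.
a = sin²(Δφ/2) + cos φ₁ · cos φ₂ · sin²(Δλ/2) = 0.157205.
c = 2·atan2(√a, √(1−a)) = 0.81538 rad → d = 6371·c ≈ 5194.80 km ≈ 2804.97 nmi.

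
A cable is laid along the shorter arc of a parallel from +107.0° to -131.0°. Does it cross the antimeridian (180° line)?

Yes

Naïve |-131.0 − 107.0| = 238.0° > 180°, so the shorter arc goes the other way round — across 180°.
Signed shortest Δλ = ((-131.0 − 107.0 + 180) mod 360) − 180 = 122.0°.
Going east by 122.0° from +107.0° passes through 180° before reaching -131.0°.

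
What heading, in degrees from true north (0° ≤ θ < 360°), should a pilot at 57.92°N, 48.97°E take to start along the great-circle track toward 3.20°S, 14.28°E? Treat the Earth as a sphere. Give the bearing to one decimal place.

218.1°

Δλ = 14.28 − 48.97 = -34.69°.
θ = atan2( sin Δλ · cos φ₂ , cos φ₁ · sin φ₂ − sin φ₁ · cos φ₂ · cos Δλ )
  = atan2(-0.56825, -0.72525) = -141.921° → normalised to [0°, 360°): 218.079°.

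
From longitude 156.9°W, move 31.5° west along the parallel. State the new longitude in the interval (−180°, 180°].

171.6°E

Start at -156.9°; shift −31.5° → -188.4°.
-188.4° lies outside (−180°, 180°]; add 360° → +171.6°.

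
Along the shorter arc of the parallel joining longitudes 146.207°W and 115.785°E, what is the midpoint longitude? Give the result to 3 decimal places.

164.789°E

Signed shortest Δλ from -146.207° to +115.785° is -98.008°.
Midpoint longitude = -146.207° + (-98.008°)/2 = -146.207° − 49.004° = -195.211°.
Normalise into (−180°, 180°]: +164.789°.
(The naïve average (-146.207 + +115.785)/2 = -15.211° is on the wrong side of the globe.)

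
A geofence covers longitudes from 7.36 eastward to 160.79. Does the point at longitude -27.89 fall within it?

No

Band width going east from +7.36° to +160.79°: ((160.79 − 7.36) mod 360) = 153.43°.
Offset of -27.89° east of the west edge: ((-27.89 − 7.36) mod 360) = 324.75°.
324.75° > 153.43° ⇒ outside.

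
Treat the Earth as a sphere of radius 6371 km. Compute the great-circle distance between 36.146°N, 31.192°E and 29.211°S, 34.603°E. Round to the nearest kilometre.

Δλ = 34.603 − 31.192 = 3.411°.
Δφ = -29.211 − 36.146 = -65.357°.
a = sin²(Δφ/2) + cos φ₁ · cos φ₂ · sin²(Δλ/2) = 0.292143.
c = 2·atan2(√a, √(1−a)) = 1.14207 rad → d = 6371·c ≈ 7276.12 km.

7276 km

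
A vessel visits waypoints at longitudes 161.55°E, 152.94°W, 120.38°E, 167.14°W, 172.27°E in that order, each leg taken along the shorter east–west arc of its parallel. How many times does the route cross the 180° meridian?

4

Leg 1: +161.55° → -152.94°, shortest Δλ = 45.51° (east) — crosses 180°.
Leg 2: -152.94° → +120.38°, shortest Δλ = -86.68° (west) — crosses 180°.
Leg 3: +120.38° → -167.14°, shortest Δλ = 72.48° (east) — crosses 180°.
Leg 4: -167.14° → +172.27°, shortest Δλ = -20.59° (west) — crosses 180°.
Total crossings: 4.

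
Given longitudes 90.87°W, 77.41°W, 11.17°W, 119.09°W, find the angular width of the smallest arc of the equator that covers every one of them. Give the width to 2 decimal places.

107.92°

Sort the longitudes: -119.09°, -90.87°, -77.41°, -11.17°.
Eastward gaps between consecutive values (wrapping around): 28.22°, 13.46°, 66.24°, 252.08°.
Largest gap = 252.08° ⇒ minimal covering band is its complement: 360° − 252.08° = 107.92°.
Band runs from -119.09° eastward to -11.17°.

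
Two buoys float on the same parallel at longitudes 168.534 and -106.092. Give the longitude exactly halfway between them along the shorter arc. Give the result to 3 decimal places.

Signed shortest Δλ from +168.534° to -106.092° is +85.374°.
Midpoint longitude = +168.534° + (+85.374°)/2 = +168.534° + 42.687° = +211.221°.
Normalise into (−180°, 180°]: -148.779°.
(The naïve average (+168.534 + -106.092)/2 = 31.221° is on the wrong side of the globe.)

-148.779°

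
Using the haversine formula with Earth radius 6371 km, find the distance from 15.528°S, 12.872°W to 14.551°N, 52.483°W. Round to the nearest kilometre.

5489 km

Δλ = -52.483 − -12.872 = -39.611°.
Δφ = 14.551 − -15.528 = 30.079°.
a = sin²(Δφ/2) + cos φ₁ · cos φ₂ · sin²(Δλ/2) = 0.174399.
c = 2·atan2(√a, √(1−a)) = 0.86163 rad → d = 6371·c ≈ 5489.43 km.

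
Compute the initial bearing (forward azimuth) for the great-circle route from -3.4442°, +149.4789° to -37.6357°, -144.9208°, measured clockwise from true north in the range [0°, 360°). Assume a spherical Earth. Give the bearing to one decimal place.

Δλ = -144.9208 − 149.4789 = -294.3997°; wrapped into (−180°, 180°]: 65.6003°.
θ = atan2( sin Δλ · cos φ₂ , cos φ₁ · sin φ₂ − sin φ₁ · cos φ₂ · cos Δλ )
  = atan2(0.72118, -0.58988) = 129.281° → normalised to [0°, 360°): 129.281°.

129.3°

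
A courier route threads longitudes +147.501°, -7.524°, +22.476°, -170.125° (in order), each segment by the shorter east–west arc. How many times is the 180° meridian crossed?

1

Leg 1: +147.501° → -7.524°, shortest Δλ = -155.025° (west) — does not cross 180°.
Leg 2: -7.524° → +22.476°, shortest Δλ = 30.0° (east) — does not cross 180°.
Leg 3: +22.476° → -170.125°, shortest Δλ = 167.399° (east) — crosses 180°.
Total crossings: 1.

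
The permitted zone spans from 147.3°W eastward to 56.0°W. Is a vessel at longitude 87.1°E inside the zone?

Band width going east from -147.3° to -56.0°: ((-56.0 − -147.3) mod 360) = 91.3°.
Offset of +87.1° east of the west edge: ((87.1 − -147.3) mod 360) = 234.4°.
234.4° > 91.3° ⇒ outside.

No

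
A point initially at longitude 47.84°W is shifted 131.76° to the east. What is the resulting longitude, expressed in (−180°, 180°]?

Start at -47.84°; shift +131.76° → +83.92°.
+83.92° already lies in (−180°, 180°].

83.92°E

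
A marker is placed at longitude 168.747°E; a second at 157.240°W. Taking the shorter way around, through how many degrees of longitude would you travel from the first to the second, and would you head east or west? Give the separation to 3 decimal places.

Raw difference: -157.240 − 168.747 = -325.987°.
Normalise into (−180°, 180°]: -325.987° + 360° = 34.013°.
Positive ⇒ the second point lies to the east; separation 34.013°.

34.013° east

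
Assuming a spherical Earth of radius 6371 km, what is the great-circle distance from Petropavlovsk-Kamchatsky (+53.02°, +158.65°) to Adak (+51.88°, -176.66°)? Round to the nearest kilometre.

1670 km

Δλ = -176.66 − 158.65 = -335.31°; wrapped into (−180°, 180°]: 24.69°.
Δφ = 51.88 − 53.02 = -1.14°.
a = sin²(Δφ/2) + cos φ₁ · cos φ₂ · sin²(Δλ/2) = 0.017072.
c = 2·atan2(√a, √(1−a)) = 0.26207 rad → d = 6371·c ≈ 1669.66 km.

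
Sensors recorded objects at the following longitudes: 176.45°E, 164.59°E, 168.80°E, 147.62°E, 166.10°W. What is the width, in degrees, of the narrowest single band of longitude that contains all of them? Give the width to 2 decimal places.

46.28°

Sort the longitudes: -166.10°, +147.62°, +164.59°, +168.80°, +176.45°.
Eastward gaps between consecutive values (wrapping around): 313.72°, 16.97°, 4.21°, 7.65°, 17.45°.
Largest gap = 313.72° ⇒ minimal covering band is its complement: 360° − 313.72° = 46.28°.
Band runs from +147.62° eastward to -166.10°, crossing the antimeridian.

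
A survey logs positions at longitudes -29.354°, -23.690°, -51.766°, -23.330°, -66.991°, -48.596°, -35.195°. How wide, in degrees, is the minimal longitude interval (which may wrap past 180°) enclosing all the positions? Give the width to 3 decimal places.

43.661°

Sort the longitudes: -66.991°, -51.766°, -48.596°, -35.195°, -29.354°, -23.690°, -23.330°.
Eastward gaps between consecutive values (wrapping around): 15.225°, 3.170°, 13.401°, 5.841°, 5.664°, 0.360°, 316.339°.
Largest gap = 316.339° ⇒ minimal covering band is its complement: 360° − 316.339° = 43.661°.
Band runs from -66.991° eastward to -23.330°.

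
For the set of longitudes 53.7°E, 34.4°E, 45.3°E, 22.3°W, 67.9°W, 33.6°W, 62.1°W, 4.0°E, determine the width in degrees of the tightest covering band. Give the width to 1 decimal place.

121.6°

Sort the longitudes: -67.9°, -62.1°, -33.6°, -22.3°, +4.0°, +34.4°, +45.3°, +53.7°.
Eastward gaps between consecutive values (wrapping around): 5.8°, 28.5°, 11.3°, 26.3°, 30.4°, 10.9°, 8.4°, 238.4°.
Largest gap = 238.4° ⇒ minimal covering band is its complement: 360° − 238.4° = 121.6°.
Band runs from -67.9° eastward to +53.7°.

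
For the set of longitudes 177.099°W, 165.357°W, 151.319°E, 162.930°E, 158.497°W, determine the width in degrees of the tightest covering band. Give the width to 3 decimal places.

Sort the longitudes: -177.099°, -165.357°, -158.497°, +151.319°, +162.930°.
Eastward gaps between consecutive values (wrapping around): 11.742°, 6.860°, 309.816°, 11.611°, 19.971°.
Largest gap = 309.816° ⇒ minimal covering band is its complement: 360° − 309.816° = 50.184°.
Band runs from +151.319° eastward to -158.497°, crossing the antimeridian.

50.184°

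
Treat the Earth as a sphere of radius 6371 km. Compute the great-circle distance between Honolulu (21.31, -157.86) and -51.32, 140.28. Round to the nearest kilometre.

Δλ = 140.28 − -157.86 = 298.14°; wrapped into (−180°, 180°]: -61.86°.
Δφ = -51.32 − 21.31 = -72.63°.
a = sin²(Δφ/2) + cos φ₁ · cos φ₂ · sin²(Δλ/2) = 0.504549.
c = 2·atan2(√a, √(1−a)) = 1.57989 rad → d = 6371·c ≈ 10065.51 km.

10066 km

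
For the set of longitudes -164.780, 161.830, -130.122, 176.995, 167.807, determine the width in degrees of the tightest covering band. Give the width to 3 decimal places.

Sort the longitudes: -164.780°, -130.122°, +161.830°, +167.807°, +176.995°.
Eastward gaps between consecutive values (wrapping around): 34.658°, 291.952°, 5.977°, 9.188°, 18.225°.
Largest gap = 291.952° ⇒ minimal covering band is its complement: 360° − 291.952° = 68.048°.
Band runs from +161.830° eastward to -130.122°, crossing the antimeridian.

68.048°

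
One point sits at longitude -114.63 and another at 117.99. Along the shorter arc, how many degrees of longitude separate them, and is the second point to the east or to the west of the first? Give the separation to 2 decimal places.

127.38° west

Raw difference: 117.99 − -114.63 = 232.62°.
Normalise into (−180°, 180°]: 232.62° − 360° = -127.38°.
Negative ⇒ the second point lies to the west; separation 127.38°.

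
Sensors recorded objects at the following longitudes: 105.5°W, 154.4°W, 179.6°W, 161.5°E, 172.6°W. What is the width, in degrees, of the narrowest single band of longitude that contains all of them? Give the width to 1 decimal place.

93.0°

Sort the longitudes: -179.6°, -172.6°, -154.4°, -105.5°, +161.5°.
Eastward gaps between consecutive values (wrapping around): 7.0°, 18.2°, 48.9°, 267.0°, 18.9°.
Largest gap = 267.0° ⇒ minimal covering band is its complement: 360° − 267.0° = 93.0°.
Band runs from +161.5° eastward to -105.5°, crossing the antimeridian.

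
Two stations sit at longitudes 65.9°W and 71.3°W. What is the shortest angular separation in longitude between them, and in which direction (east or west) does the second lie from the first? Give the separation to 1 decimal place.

5.4° west

Raw difference: -71.3 − -65.9 = -5.4°.
Normalise into (−180°, 180°]: -5.4° stays -5.4°.
Negative ⇒ the second point lies to the west; separation 5.4°.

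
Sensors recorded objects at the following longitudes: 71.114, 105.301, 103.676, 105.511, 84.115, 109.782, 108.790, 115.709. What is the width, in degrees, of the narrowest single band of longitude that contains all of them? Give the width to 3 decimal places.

44.595°

Sort the longitudes: +71.114°, +84.115°, +103.676°, +105.301°, +105.511°, +108.790°, +109.782°, +115.709°.
Eastward gaps between consecutive values (wrapping around): 13.001°, 19.561°, 1.625°, 0.210°, 3.279°, 0.992°, 5.927°, 315.405°.
Largest gap = 315.405° ⇒ minimal covering band is its complement: 360° − 315.405° = 44.595°.
Band runs from +71.114° eastward to +115.709°.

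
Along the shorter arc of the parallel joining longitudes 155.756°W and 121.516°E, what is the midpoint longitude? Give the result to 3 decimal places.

Signed shortest Δλ from -155.756° to +121.516° is -82.728°.
Midpoint longitude = -155.756° + (-82.728°)/2 = -155.756° − 41.364° = -197.120°.
Normalise into (−180°, 180°]: +162.880°.
(The naïve average (-155.756 + +121.516)/2 = -17.12° is on the wrong side of the globe.)

162.880°E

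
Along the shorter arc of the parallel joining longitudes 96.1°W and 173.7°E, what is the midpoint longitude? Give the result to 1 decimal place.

141.2°W

Signed shortest Δλ from -96.1° to +173.7° is -90.2°.
Midpoint longitude = -96.1° + (-90.2°)/2 = -96.1° − 45.1° = -141.2°.
(The naïve average (-96.1 + +173.7)/2 = 38.8° is on the wrong side of the globe.)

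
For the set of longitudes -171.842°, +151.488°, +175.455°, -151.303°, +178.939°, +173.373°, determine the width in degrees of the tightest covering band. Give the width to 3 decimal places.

57.209°

Sort the longitudes: -171.842°, -151.303°, +151.488°, +173.373°, +175.455°, +178.939°.
Eastward gaps between consecutive values (wrapping around): 20.539°, 302.791°, 21.885°, 2.082°, 3.484°, 9.219°.
Largest gap = 302.791° ⇒ minimal covering band is its complement: 360° − 302.791° = 57.209°.
Band runs from +151.488° eastward to -151.303°, crossing the antimeridian.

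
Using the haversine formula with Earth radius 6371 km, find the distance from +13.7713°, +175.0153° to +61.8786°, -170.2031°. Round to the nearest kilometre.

Δλ = -170.2031 − 175.0153 = -345.2184°; wrapped into (−180°, 180°]: 14.7816°.
Δφ = 61.8786 − 13.7713 = 48.1073°.
a = sin²(Δφ/2) + cos φ₁ · cos φ₂ · sin²(Δλ/2) = 0.173706.
c = 2·atan2(√a, √(1−a)) = 0.85980 rad → d = 6371·c ≈ 5477.80 km.

5478 km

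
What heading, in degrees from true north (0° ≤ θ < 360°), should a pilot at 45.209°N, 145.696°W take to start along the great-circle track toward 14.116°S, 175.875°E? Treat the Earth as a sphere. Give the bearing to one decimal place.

220.3°

Δλ = 175.875 − -145.696 = 321.571°; wrapped into (−180°, 180°]: -38.429°.
θ = atan2( sin Δλ · cos φ₂ , cos φ₁ · sin φ₂ − sin φ₁ · cos φ₂ · cos Δλ )
  = atan2(-0.60278, -0.71099) = -139.709° → normalised to [0°, 360°): 220.291°.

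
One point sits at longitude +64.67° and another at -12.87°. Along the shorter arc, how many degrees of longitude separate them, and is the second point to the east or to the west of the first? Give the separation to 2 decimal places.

77.54° west

Raw difference: -12.87 − 64.67 = -77.54°.
Normalise into (−180°, 180°]: -77.54° stays -77.54°.
Negative ⇒ the second point lies to the west; separation 77.54°.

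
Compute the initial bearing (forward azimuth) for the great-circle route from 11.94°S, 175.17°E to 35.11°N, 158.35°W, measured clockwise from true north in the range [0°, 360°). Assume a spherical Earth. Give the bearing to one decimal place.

Δλ = -158.35 − 175.17 = -333.52°; wrapped into (−180°, 180°]: 26.48°.
θ = atan2( sin Δλ · cos φ₂ , cos φ₁ · sin φ₂ − sin φ₁ · cos φ₂ · cos Δλ )
  = atan2(0.36476, 0.71419) = 27.055° → normalised to [0°, 360°): 27.055°.

27.1°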